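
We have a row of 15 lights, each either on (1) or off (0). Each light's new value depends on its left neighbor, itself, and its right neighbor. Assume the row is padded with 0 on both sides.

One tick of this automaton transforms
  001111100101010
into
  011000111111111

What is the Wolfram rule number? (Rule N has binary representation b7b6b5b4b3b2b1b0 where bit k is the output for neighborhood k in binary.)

position 3: 111 → 0  (bit 7 = 0)
position 6: 110 → 1  (bit 6 = 1)
position 10: 101 → 1  (bit 5 = 1)
position 7: 100 → 1  (bit 4 = 1)
position 2: 011 → 1  (bit 3 = 1)
position 9: 010 → 1  (bit 2 = 1)
position 1: 001 → 1  (bit 1 = 1)
position 0: 000 → 0  (bit 0 = 0)
bits b7..b0 = 01111110 = 126

126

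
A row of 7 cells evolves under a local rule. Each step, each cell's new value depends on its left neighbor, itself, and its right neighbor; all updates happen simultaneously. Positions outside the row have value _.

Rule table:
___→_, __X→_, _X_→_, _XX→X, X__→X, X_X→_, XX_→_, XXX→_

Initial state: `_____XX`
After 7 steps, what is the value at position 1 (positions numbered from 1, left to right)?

_

step 1: _____X_
step 2: ______X
step 3: _______
step 4: _______  (fixed point — unchanged through step 7)
position 1 holds _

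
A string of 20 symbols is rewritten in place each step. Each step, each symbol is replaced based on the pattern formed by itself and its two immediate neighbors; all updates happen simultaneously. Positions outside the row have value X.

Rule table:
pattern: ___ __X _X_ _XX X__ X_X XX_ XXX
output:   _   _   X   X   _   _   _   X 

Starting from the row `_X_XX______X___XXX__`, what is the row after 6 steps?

_X_X_______X___X____

_X_X_______X___XX___
_X_X_______X___X____
_X_X_______X___X____  (fixed point — unchanged through step 6)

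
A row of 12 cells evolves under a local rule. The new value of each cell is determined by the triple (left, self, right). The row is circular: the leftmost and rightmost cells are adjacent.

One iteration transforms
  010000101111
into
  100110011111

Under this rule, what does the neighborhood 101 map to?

1

At position 0 the neighborhood is 101; the next row has 1 there.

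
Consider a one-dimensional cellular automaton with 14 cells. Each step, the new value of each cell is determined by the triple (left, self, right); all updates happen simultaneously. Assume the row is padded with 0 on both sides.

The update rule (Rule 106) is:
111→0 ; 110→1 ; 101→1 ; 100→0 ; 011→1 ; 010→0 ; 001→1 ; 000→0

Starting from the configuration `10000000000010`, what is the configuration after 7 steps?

00000000000100
00000000001000
00000000010000
00000000100000
00000001000000
00000010000000
00000100000000

00000100000000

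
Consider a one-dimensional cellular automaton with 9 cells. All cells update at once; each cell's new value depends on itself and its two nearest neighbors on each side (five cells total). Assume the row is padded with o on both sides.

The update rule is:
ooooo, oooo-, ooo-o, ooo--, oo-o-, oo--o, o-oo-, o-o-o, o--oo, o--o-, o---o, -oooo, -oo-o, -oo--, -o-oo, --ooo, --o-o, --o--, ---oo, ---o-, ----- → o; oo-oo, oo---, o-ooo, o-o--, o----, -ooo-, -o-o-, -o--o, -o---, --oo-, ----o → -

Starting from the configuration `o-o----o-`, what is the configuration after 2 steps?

oo----ooo
oo---oooo

oo---oooo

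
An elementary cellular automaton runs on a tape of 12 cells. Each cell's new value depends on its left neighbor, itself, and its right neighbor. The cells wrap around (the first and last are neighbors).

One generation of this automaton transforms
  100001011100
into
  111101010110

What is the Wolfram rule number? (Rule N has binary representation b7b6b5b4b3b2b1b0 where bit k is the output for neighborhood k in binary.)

position 8: 111 → 0  (bit 7 = 0)
position 9: 110 → 1  (bit 6 = 1)
position 6: 101 → 0  (bit 5 = 0)
position 1: 100 → 1  (bit 4 = 1)
position 7: 011 → 1  (bit 3 = 1)
position 0: 010 → 1  (bit 2 = 1)
position 4: 001 → 0  (bit 1 = 0)
position 2: 000 → 1  (bit 0 = 1)
bits b7..b0 = 01011101 = 93

93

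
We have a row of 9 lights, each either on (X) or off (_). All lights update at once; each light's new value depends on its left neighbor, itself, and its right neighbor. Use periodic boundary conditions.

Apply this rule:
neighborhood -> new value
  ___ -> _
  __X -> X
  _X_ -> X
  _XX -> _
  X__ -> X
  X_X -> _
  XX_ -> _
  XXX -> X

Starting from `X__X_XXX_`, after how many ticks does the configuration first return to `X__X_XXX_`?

XXXX__X__
_XX_XXXXX
_____XXX_
____X_X_X
X__XX_X_X
_XX___X__
X__X_XXX_

7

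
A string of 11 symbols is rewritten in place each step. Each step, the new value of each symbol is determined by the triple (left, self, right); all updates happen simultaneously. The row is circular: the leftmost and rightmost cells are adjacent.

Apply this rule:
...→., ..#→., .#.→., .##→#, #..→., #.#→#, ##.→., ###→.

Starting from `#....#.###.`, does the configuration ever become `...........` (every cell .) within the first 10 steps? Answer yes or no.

......##..#
......#....
...........
all cells are . at step 3

yes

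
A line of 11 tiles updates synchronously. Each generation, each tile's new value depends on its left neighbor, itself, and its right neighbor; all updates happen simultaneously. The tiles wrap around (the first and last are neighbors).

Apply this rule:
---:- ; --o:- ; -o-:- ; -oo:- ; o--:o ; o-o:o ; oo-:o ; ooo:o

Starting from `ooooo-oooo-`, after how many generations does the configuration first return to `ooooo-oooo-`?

11

generation 1: -ooooo-oooo
generation 2: o-ooooo-ooo
generation 3: oo-ooooo-oo
generation 4: ooo-ooooo-o
generation 5: oooo-ooooo-
generation 6: -oooo-ooooo
generation 7: o-oooo-oooo
generation 8: oo-oooo-ooo
generation 9: ooo-oooo-oo
generation 10: oooo-oooo-o
generation 11: ooooo-oooo-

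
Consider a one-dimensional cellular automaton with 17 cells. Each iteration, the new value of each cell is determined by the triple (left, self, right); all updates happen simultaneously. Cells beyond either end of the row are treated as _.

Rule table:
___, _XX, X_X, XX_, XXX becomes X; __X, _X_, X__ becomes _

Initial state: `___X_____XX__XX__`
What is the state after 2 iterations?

XX_X_XXXXXX__XXX_

iteration 1: XX___XXX_XX__XX_X
iteration 2: XX_X_XXXXXX__XXX_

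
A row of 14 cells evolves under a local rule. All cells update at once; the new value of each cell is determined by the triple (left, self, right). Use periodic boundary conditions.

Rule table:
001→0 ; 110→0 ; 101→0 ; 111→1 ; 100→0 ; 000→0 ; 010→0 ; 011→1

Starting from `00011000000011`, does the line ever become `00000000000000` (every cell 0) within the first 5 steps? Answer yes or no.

00010000000010
00000000000000
all cells are 0 at step 2

yes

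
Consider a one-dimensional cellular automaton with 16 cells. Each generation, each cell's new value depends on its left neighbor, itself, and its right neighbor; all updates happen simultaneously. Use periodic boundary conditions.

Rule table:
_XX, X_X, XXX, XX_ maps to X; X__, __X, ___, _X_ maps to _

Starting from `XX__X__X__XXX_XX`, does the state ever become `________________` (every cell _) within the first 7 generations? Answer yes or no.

XX________XXXXXX
XX________XXXXXX  (fixed point — unchanged through generation 7)
generation 7 is XX________XXXXXX, still not uniform _

no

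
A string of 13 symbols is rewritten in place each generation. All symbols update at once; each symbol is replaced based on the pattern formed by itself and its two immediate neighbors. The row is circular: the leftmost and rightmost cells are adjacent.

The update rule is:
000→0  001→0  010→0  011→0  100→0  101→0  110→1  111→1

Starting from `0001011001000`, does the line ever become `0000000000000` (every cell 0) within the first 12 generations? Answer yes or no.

0000001000000
0000000000000
all cells are 0 at generation 2

yes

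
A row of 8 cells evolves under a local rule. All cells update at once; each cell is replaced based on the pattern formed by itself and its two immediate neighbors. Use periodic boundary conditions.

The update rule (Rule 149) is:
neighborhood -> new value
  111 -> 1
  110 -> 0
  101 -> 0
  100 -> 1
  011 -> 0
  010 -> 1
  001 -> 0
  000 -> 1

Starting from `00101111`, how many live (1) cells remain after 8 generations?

10100110
10110000
10001110
11100100
01010110
01010001
01011101
01001001
count of 1: 3

3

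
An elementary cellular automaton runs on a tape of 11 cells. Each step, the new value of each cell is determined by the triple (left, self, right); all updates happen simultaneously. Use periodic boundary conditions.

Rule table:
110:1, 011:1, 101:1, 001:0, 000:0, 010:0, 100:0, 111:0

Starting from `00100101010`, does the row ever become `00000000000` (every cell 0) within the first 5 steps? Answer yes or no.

step 1: 00000010100
step 2: 00000001000
step 3: 00000000000
all cells are 0 at step 3

yes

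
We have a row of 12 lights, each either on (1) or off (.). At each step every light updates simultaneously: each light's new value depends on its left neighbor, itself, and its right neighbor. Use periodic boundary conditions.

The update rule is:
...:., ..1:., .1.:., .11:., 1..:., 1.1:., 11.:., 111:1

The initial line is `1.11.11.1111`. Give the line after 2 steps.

..........1.

.........111
..........1.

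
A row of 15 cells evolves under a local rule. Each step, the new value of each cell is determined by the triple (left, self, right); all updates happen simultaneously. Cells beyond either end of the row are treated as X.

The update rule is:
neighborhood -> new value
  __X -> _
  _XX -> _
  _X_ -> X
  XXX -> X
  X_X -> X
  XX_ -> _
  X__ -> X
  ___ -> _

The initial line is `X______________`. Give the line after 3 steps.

step 1: _X_____________
step 2: XXX____________
step 3: XX_X___________

XX_X___________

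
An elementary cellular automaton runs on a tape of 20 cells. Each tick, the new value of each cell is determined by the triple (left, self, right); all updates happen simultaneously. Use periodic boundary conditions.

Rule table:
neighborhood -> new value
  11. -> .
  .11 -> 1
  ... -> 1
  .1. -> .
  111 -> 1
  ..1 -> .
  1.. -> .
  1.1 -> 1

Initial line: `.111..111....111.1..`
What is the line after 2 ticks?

tick 1: .11...11..11.11.1..1
tick 2: 11..1.1...1.11.1....

11..1.1...1.11.1....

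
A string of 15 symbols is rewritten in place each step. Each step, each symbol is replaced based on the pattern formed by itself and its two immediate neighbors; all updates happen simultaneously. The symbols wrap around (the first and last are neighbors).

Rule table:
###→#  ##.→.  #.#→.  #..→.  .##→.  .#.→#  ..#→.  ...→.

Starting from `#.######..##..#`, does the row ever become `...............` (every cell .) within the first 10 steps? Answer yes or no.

...####........
....##.........
...............
all cells are . at step 3

yes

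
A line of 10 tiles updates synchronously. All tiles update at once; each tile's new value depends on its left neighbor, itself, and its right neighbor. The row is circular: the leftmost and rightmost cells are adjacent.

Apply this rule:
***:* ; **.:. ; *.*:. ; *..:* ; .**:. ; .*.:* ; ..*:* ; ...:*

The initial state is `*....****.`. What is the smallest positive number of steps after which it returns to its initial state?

*****.**..
.***....**
..*.****..
***..**.**
**.**....*
*....****.

6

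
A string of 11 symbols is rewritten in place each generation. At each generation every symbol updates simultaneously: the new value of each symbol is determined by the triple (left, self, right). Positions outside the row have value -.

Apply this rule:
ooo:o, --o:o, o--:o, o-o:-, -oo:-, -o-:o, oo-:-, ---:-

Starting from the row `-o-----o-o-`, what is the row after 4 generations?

---o---o---

generation 1: ooo---oo-oo
generation 2: -o-o-o-----
generation 3: oo-o-oo----
generation 4: ---o---o---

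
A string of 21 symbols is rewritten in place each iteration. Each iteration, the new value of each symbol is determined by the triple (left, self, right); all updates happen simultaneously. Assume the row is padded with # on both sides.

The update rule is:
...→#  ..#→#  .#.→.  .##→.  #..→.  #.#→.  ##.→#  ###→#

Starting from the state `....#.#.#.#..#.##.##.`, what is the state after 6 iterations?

..###.##.###..#####.#

.###........#...#..#.
..##.#######..##..#..
.#.#..######.#.#.#..#
.....#.#####.......#.
.####...####.######..
..###.##.###..#####.#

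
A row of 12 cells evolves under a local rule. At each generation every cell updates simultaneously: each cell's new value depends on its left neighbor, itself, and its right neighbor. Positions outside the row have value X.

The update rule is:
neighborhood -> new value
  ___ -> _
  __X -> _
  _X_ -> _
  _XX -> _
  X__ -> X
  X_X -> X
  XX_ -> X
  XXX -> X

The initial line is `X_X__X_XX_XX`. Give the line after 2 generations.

XX_X__X_XX_X
XXX_X__X_XX_

XXX_X__X_XX_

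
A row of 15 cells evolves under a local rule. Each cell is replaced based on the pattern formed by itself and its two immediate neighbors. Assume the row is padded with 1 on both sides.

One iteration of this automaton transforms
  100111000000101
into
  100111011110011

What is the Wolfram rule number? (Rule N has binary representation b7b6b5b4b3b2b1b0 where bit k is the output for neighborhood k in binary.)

233

position 4: 111 → 1  (bit 7 = 1)
position 0: 110 → 1  (bit 6 = 1)
position 13: 101 → 1  (bit 5 = 1)
position 1: 100 → 0  (bit 4 = 0)
position 3: 011 → 1  (bit 3 = 1)
position 12: 010 → 0  (bit 2 = 0)
position 2: 001 → 0  (bit 1 = 0)
position 7: 000 → 1  (bit 0 = 1)
bits b7..b0 = 11101001 = 233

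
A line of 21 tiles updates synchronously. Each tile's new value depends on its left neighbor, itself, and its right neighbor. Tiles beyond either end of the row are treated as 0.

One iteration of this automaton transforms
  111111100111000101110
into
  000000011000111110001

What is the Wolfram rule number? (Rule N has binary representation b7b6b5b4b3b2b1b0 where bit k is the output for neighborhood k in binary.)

55

position 1: 111 → 0  (bit 7 = 0)
position 6: 110 → 0  (bit 6 = 0)
position 16: 101 → 1  (bit 5 = 1)
position 7: 100 → 1  (bit 4 = 1)
position 0: 011 → 0  (bit 3 = 0)
position 15: 010 → 1  (bit 2 = 1)
position 8: 001 → 1  (bit 1 = 1)
position 13: 000 → 1  (bit 0 = 1)
bits b7..b0 = 00110111 = 55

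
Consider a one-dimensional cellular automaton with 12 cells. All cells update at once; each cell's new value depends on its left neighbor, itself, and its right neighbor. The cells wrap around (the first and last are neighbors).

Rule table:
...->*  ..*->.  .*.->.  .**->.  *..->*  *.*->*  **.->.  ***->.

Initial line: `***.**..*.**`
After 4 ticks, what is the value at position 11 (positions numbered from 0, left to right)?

*

...*..*..*..
**..*..*..**
..*..*..*...
*..*..*..***
position 11 holds *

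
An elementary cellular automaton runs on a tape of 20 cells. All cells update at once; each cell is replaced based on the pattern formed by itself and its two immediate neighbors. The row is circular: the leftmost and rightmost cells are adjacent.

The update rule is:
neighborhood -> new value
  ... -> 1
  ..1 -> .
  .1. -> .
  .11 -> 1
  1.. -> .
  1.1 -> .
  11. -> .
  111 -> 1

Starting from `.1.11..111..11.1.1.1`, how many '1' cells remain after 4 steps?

...1...11...1.......
11...1.1..1...111111
1..1........1.111111
.....111111...111111
count of 1: 12

12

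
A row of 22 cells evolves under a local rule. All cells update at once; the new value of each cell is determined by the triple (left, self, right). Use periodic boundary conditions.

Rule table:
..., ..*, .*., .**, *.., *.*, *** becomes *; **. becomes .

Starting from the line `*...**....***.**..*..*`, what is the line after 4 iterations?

.****.******.**.******
****.******.**.******.
***.******.**.******.*
**.******.**.******.**

**.******.**.******.**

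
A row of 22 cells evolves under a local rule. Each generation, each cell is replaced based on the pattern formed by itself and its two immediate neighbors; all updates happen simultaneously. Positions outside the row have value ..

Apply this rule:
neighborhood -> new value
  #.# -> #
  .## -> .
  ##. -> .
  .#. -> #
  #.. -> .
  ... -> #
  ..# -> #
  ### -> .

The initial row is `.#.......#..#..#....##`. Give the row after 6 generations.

....#.......#..#..#...

generation 1: ##.#######.##.##.###..
generation 2: ..#.......#..#..#....#
generation 3: ###.#######.##.##.####
generation 4: ...#.......#..#..#....
generation 5: ####.#######.##.##.###
generation 6: ....#.......#..#..#...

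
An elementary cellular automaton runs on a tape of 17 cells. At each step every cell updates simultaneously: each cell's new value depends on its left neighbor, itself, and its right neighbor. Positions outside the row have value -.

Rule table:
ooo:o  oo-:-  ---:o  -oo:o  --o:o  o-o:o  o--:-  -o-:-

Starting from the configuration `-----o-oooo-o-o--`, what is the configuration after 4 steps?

step 1: ooooo-oooo-o-o--o
step 2: oooo-oooo-o-o--o-
step 3: ooo-oooo-o-o--o--
step 4: oo-oooo-o-o--o--o

oo-oooo-o-o--o--o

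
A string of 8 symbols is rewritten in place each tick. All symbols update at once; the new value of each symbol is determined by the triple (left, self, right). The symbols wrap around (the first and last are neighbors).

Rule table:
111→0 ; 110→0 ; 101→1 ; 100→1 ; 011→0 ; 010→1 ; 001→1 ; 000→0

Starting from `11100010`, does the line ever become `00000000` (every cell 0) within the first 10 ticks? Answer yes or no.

tick 1: 00010111
tick 2: 10111000
tick 3: 11000101
tick 4: 00101110
tick 5: 01110001
tick 6: 10001011
tick 7: 01011100
tick 8: 11100010  (repeats tick 0; period 8)
tick 10: 10111000
tick 10 is 10111000, still not uniform 0

no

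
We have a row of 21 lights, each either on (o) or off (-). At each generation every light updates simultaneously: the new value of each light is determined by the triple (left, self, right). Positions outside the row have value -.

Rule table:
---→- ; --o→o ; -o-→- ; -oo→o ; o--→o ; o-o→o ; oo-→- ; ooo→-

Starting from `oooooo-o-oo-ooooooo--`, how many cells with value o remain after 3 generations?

o-----o-oo-oo------o-
-o---o-oo-oo-o----o-o
o-o-o-oo-oo-o-o--o-o-
count of o: 11

11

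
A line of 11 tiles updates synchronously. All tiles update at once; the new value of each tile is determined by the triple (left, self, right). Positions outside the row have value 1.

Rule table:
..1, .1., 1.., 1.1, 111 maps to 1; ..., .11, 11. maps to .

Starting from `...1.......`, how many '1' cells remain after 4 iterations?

9

iteration 1: 1.111.....1
iteration 2: .1.1.1...1.
iteration 3: 1111111.111
iteration 4: 111111.1.11
count of 1: 9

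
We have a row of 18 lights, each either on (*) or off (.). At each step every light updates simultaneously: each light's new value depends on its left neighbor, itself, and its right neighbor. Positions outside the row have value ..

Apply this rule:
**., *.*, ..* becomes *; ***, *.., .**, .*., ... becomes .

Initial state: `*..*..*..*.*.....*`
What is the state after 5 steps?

.*..*.*.....*.....

..*..*..*.*.....*.
.*..*..*.*.....*..
*..*..*.*.....*...
..*..*.*.....*....
.*..*.*.....*.....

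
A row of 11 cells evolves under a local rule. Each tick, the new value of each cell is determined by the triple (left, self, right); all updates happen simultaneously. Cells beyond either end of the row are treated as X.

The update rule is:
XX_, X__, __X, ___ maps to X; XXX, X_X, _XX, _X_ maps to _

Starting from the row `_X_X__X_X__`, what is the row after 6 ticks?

____XX___XX
XXXX_XXXX__
___X____XXX
XXX_XXXX___
__X____XXXX
XX_XXXX____

XX_XXXX____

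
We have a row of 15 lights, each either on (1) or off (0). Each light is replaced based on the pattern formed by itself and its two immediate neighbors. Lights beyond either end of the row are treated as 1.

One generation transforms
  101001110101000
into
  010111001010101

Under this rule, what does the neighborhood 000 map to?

0

At position 13 the neighborhood is 000; the next row has 0 there.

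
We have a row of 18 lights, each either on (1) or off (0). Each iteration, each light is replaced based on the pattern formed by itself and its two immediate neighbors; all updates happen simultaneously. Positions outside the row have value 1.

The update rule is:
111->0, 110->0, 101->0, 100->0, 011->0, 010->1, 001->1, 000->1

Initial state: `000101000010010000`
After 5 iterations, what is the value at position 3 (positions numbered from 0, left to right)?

1

iteration 1: 011101011110110111
iteration 2: 000001000000000000
iteration 3: 011111011111111111
iteration 4: 000000000000000000
iteration 5: 011111111111111111
position 3 holds 1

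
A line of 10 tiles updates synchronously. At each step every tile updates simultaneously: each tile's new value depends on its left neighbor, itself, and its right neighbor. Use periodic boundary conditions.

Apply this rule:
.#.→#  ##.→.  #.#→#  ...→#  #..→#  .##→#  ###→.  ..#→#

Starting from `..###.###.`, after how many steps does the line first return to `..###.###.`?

###..##..#
...###.###
####..##..
#...###.##
.####..##.
##...###.#
..####..##
###...###.
#..####..#
.###...###
##..####..
#.###...##
.##..####.
##.###...#
..##..####
###.###...
#..##..###
.###.###..
##..##..##
..###.###.

20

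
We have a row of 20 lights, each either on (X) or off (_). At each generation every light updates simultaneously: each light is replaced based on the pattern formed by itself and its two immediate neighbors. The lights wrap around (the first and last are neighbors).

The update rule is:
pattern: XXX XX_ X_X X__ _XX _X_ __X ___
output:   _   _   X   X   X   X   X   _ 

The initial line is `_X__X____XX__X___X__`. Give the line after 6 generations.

generation 1: XXXXXX__XX_XXXX_XXX_
generation 2: X_____XXX_XX___XX__X
generation 3: _X___XX__XX_X_XX_XXX
generation 4: XXX_XX_XXX_XXXX_XX__
generation 5: X__XX_XX__XX___XX_XX
generation 6: _XXX_XX_XXX_X_XX_XX_

_XXX_XX_XXX_X_XX_XX_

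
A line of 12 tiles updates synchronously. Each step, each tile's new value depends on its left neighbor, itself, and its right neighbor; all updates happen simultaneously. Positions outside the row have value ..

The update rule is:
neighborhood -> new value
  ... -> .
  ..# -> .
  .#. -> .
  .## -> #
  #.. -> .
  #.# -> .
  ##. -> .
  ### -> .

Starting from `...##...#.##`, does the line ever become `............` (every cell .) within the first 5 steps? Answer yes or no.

...#......#.
............
all cells are . at step 2

yes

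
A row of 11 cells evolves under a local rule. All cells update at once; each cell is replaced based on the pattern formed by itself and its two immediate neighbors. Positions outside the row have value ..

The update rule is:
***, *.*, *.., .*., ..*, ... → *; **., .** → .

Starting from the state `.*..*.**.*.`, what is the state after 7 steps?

step 1: ******..***
step 2: .****.**.*.
step 3: *.**.*..***
step 4: **..****.*.
step 5: ..**.**.***
step 6: **..*..*.*.
step 7: ..*********

..*********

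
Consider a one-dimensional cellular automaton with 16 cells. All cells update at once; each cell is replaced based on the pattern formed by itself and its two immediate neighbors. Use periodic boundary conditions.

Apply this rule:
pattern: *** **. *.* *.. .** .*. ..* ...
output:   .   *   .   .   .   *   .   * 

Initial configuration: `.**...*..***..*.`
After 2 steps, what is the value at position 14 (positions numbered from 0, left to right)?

*

..*.*.*....*..*.
*.*.*.*.**.*..*.
position 14 holds *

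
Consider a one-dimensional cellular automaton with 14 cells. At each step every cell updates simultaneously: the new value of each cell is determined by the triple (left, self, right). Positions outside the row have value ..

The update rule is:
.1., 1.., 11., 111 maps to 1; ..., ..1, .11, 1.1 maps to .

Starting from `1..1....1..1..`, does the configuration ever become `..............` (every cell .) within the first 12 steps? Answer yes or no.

no

11.11...11.11.
.1..11...1..11
.11..11..11..1
..11..11..11.1
...11..11..1.1
....11..11.1.1
.....11..1.1.1
......11.1.1.1
.......1.1.1.1
.......1.1.1.1  (fixed point — unchanged through step 12)
step 12 is .......1.1.1.1, still not uniform .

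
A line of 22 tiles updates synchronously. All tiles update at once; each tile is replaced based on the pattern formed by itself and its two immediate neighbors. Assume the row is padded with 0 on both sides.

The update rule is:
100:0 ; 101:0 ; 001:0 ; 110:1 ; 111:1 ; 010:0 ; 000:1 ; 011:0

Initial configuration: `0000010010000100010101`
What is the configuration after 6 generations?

1111000000110001000000
0111011110010100011111
0011001110000001001111
1001000110111100000111
0000010010011101110011
1111000000001100110001

1111000000001100110001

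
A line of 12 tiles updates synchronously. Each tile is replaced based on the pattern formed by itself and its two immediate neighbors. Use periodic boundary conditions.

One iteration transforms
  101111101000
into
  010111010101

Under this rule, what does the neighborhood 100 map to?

At position 9 the neighborhood is 100; the next row has 1 there.

1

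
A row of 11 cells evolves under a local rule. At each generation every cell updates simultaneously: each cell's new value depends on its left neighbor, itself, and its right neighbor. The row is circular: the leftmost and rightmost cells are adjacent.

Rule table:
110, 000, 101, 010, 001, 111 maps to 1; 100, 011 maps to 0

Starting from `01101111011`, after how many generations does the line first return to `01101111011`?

10110111101
11011011110
01101101111
10110110111
11011011011
11101101101
11110110110
01111011011
10111101101
11011110110
01101111011

11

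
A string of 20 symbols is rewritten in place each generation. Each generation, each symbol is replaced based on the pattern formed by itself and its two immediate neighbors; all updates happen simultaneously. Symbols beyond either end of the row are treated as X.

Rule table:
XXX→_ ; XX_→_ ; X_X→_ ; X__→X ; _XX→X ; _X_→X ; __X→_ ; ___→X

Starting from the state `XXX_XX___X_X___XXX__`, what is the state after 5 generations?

generation 1: ____X_XX_X_XXX_X__X_
generation 2: XXX_X_X__X_X___XX_X_
generation 3: ____X_XX_X_XXX_X__X_  (repeats generation 1; period 2)
generation 5: ____X_XX_X_XXX_X__X_

____X_XX_X_XXX_X__X_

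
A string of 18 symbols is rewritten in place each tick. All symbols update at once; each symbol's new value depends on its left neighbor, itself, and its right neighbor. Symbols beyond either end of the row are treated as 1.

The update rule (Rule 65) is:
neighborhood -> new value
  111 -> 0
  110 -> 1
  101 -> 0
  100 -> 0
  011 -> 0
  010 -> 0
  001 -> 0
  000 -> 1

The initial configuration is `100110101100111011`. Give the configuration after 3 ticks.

100010010100101000

100010000100001000
101000110001100010
100010010100101000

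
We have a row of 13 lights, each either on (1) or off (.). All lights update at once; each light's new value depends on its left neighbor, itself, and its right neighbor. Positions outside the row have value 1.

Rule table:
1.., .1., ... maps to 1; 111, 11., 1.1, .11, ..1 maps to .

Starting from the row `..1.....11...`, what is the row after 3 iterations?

iteration 1: 1.11111...11.
iteration 2: .......11....
iteration 3: 111111...111.

111111...111.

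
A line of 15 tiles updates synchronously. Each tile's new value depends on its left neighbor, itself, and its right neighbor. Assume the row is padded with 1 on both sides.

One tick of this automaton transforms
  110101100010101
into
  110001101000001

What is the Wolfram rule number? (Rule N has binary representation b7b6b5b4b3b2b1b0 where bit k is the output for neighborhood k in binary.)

201

position 0: 111 → 1  (bit 7 = 1)
position 1: 110 → 1  (bit 6 = 1)
position 2: 101 → 0  (bit 5 = 0)
position 7: 100 → 0  (bit 4 = 0)
position 5: 011 → 1  (bit 3 = 1)
position 3: 010 → 0  (bit 2 = 0)
position 9: 001 → 0  (bit 1 = 0)
position 8: 000 → 1  (bit 0 = 1)
bits b7..b0 = 11001001 = 201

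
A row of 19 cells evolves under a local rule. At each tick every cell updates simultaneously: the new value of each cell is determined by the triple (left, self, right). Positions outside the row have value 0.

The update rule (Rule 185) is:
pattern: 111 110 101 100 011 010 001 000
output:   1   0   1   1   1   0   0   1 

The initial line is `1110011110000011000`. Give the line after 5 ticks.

1101011101111010111
1010111011110101110
0101110111101011101
0011101111010111010
1011011110101110101

1011011110101110101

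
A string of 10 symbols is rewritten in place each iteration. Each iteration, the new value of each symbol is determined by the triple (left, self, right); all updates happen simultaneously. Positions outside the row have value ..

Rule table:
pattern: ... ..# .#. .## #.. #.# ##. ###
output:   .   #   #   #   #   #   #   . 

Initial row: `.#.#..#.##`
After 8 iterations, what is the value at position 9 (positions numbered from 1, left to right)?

#

##########
#........#
##......##
###....###
#.##..##.#
##########  (repeats iteration 1; period 5)
iteration 8: ##......##
position 9 holds #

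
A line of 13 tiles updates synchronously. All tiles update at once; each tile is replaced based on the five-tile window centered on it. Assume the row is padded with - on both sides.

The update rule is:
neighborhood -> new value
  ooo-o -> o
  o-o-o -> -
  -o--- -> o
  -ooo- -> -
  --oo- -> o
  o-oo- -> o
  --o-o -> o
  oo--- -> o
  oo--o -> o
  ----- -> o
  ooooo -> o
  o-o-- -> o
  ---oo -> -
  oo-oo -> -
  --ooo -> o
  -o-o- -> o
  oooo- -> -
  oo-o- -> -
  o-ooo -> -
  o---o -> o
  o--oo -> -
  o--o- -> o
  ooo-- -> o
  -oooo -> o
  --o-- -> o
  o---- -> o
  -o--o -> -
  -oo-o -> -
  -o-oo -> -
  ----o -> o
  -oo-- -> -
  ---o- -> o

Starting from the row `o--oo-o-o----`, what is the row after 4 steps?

o-oooo-ooo-oo

o--o---oooooo
o-oooo-oooo-o
o--o-o--o-o-o
o-oooo-ooo-oo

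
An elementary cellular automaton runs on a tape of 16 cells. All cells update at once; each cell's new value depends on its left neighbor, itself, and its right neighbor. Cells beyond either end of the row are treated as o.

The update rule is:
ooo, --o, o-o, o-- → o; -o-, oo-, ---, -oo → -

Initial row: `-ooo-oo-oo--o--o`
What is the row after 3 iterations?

o-o-o--o--oo-oo-
-o-o-oo-oo--o--o
o-o-o--o--oo-oo-

o-o-o--o--oo-oo-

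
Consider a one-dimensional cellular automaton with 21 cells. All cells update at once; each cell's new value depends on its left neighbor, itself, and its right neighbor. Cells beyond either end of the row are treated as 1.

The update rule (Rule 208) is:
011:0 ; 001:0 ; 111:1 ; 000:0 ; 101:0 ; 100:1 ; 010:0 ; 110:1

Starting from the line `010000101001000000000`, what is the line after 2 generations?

generation 1: 001000000100100000000
generation 2: 100100000010010000000

100100000010010000000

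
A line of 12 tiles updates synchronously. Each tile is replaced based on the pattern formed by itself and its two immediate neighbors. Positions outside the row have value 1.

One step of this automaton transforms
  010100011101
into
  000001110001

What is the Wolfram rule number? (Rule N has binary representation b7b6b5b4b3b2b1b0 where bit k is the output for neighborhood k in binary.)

11

position 8: 111 → 0  (bit 7 = 0)
position 9: 110 → 0  (bit 6 = 0)
position 0: 101 → 0  (bit 5 = 0)
position 4: 100 → 0  (bit 4 = 0)
position 7: 011 → 1  (bit 3 = 1)
position 1: 010 → 0  (bit 2 = 0)
position 6: 001 → 1  (bit 1 = 1)
position 5: 000 → 1  (bit 0 = 1)
bits b7..b0 = 00001011 = 11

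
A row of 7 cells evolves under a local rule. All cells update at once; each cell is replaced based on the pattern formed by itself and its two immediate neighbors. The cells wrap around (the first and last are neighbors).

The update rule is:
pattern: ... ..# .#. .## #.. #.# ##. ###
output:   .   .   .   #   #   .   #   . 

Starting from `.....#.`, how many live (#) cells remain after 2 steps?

......#
#......
count of #: 1

1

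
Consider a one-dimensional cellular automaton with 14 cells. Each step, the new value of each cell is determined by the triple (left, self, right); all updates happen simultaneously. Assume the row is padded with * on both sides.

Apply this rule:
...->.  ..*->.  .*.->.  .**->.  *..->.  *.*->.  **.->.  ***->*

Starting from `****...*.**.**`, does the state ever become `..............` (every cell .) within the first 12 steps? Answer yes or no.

***..........*
**............
*.............
..............
all cells are . at step 4

yes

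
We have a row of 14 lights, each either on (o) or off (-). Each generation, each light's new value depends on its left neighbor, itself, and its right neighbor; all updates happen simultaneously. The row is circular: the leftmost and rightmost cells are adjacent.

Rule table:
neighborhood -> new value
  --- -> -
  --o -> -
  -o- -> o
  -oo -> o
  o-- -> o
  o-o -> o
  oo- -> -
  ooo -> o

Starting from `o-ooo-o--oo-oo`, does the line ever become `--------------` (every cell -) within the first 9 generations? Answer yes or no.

-ooo-ooo-o-ooo
ooo-ooo-ooooo-
oo-ooo-ooooo-o
o-ooo-ooooo-oo
-ooo-ooooo-ooo
ooo-ooooo-ooo-
oo-ooooo-ooo-o
o-ooooo-ooo-oo
-ooooo-ooo-ooo
generation 9 is -ooooo-ooo-ooo, still not uniform -

no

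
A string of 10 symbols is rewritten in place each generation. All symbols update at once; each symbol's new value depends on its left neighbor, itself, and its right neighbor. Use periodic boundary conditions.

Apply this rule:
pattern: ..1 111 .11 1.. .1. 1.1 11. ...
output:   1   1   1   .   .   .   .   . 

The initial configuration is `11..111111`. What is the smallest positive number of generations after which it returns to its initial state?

1..1111111
..11111111
.11111111.
11111111..
1111111..1
111111..11
11111..111
1111..1111
111..11111
11..111111

10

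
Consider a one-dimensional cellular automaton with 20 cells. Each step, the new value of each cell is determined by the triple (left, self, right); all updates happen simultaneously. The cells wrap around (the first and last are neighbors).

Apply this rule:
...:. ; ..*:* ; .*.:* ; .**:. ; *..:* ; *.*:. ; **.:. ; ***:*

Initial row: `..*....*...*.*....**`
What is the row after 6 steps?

.*..*.****..***.*...

****..***.**.**..*..
.**.**.*.......*****
.......**.....*.***.
......*..*...**..*.*
*....******.*..***.*
.*..*.****..***.*...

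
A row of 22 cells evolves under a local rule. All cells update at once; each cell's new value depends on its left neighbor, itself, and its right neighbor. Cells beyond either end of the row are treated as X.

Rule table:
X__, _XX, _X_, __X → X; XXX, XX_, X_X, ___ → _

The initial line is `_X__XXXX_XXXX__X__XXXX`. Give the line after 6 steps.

_X____XXX__XXXXXXX_X__

_XXXX____X___XXXXXX___
_X___X__XXX_XX_____X_X
_XX_XXXXX___X_X___XX_X
_X__X____X_XX_XX_XX__X
_XXXXX__XX_X__X__X_XXX
_X____XXX__XXXXXXX_X__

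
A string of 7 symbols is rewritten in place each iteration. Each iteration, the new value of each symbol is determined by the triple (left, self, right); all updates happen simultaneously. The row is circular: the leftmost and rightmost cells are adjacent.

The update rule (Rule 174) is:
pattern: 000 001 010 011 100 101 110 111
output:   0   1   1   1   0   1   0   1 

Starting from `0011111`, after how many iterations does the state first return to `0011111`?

0111110
1111100
1111001
1110011
1100111
1001111
0011111

7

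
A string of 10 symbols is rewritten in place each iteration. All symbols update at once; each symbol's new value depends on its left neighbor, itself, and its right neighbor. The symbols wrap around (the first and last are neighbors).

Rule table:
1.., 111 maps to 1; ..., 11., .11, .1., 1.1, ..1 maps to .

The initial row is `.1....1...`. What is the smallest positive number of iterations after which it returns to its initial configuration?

..1....1..
...1....1.
....1....1
1....1....
.1....1...

5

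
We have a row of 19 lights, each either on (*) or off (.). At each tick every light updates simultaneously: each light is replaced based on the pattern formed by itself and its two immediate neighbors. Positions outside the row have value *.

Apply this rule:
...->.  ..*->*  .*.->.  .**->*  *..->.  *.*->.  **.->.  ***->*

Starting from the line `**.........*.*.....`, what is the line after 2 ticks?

.........*.......**

*.........*.......*
.........*.......**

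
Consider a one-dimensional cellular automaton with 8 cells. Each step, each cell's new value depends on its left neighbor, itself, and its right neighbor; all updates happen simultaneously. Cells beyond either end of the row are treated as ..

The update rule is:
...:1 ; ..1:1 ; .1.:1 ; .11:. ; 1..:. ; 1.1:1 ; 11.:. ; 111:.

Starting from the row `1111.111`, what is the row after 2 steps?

11111.11

....1...
11111.11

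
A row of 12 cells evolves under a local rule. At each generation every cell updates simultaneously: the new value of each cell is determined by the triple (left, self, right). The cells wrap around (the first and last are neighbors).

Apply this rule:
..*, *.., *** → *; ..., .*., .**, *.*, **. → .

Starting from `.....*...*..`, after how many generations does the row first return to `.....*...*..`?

....*.*.*.*.
...*.......*
*.*.*.....*.
.....*...*..

4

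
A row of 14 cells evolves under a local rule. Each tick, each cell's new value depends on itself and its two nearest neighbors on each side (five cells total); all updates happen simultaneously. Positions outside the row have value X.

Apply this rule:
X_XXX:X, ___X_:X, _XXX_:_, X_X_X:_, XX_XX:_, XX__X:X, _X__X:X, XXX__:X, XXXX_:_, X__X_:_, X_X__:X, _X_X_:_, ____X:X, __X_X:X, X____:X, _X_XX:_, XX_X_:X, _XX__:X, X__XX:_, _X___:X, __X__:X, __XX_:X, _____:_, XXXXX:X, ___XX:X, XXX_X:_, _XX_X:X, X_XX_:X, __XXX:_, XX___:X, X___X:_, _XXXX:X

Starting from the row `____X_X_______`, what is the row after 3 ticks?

X_XX_XX_XXX__X

XXXXX_XXX___XX
XXX___X_XX_X_X
X_XX_XX_XXX__X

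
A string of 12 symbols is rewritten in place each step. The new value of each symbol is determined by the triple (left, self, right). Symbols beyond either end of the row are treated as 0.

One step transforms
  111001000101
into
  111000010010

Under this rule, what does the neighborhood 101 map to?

1

At position 10 the neighborhood is 101; the next row has 1 there.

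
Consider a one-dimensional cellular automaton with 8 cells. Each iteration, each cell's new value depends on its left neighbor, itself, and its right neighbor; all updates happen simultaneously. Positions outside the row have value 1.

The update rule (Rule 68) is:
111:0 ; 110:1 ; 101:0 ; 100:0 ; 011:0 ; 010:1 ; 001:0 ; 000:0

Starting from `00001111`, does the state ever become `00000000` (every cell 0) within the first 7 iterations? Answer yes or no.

yes

iteration 1: 00000000
all cells are 0 at iteration 1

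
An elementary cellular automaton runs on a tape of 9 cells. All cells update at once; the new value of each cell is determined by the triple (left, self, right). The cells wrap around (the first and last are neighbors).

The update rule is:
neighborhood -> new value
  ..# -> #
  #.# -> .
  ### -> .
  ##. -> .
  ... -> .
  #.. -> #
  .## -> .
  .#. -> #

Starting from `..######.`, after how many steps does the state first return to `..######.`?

4

.#......#
.##....##
...#..#..
..######.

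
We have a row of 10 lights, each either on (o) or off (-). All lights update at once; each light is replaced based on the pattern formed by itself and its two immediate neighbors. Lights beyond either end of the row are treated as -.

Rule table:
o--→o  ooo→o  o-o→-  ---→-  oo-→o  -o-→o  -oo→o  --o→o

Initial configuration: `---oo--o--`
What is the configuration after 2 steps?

-ooooooooo

--ooooooo-
-ooooooooo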